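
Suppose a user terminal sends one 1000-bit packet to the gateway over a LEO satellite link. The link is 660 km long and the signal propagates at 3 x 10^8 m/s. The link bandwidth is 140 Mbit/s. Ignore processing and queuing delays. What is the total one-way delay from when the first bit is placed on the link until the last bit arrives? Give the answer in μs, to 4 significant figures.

Transmission delay = L/R = 1000 / 140000000 = 7.14286 μs.
Propagation delay = d/s = 660000 m / 300000000 m/s = 2200 μs.
Total = 2207 μs.

2207 μs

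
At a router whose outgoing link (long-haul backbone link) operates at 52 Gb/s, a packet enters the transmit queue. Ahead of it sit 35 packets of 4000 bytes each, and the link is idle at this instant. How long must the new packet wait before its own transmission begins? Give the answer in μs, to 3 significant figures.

21.5 μs

Each queued packet: L/R = 32000/52000000000 = 0.615385 μs.
35 queued → 21.5385 μs.
Queuing delay = 21.5 μs.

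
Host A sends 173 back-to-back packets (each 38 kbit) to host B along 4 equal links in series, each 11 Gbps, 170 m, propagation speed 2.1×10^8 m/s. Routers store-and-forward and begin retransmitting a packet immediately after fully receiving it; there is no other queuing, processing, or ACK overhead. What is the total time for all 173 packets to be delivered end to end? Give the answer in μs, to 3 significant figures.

611 μs

Per-hop transmission t_tx = L/R = 38000/11000000000 = 3.45455 μs.
Per-hop propagation t_prop = 170/210000000 = 0.809524 μs.
Pipeline fill: first packet needs 4·t_tx to clear all hops; remaining 172 packets each add one t_tx.
Total = (4+173-1)·t_tx + 4·t_prop = 176·3.45455 + 4·0.809524 = 611 μs.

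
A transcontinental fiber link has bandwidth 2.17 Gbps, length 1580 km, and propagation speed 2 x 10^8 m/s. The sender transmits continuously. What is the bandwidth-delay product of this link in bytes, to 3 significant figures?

2140000 bytes

Propagation delay = 1580000 / 200000000 = 0.0079 s.
BDP = R × t_prop = 2170000000 × 0.0079 = 17143000 bits.
In bytes: 17143000/8 = 2140000 bytes.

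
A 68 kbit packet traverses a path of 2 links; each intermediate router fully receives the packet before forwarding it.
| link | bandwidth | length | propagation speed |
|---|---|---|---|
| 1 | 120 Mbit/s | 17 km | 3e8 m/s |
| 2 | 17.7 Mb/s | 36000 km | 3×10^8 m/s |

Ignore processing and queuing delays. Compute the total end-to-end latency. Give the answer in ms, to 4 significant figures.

124.5 ms

L = 68000 bits.
Transmission delays (L/R per hop): 0.566667, 3.84181 ms; sum = 4.40847 ms.
Propagation delays (d/s per hop): 0.0566667, 120 ms; sum = 120.057 ms.
End-to-end = 124.5 ms.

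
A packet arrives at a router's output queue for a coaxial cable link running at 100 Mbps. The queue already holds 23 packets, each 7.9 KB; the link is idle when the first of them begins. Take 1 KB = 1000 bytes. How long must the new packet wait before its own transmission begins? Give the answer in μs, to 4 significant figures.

Each queued packet: L/R = 63200/100000000 = 632 μs.
23 queued → 14536 μs.
Queuing delay = 14540 μs.

14540 μs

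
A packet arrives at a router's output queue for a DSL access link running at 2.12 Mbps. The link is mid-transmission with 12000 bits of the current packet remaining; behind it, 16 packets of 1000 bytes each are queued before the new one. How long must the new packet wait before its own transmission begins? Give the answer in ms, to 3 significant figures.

66.0 ms

Each queued packet: L/R = 8000/2120000 = 3.77358 ms.
16 queued → 60.3774 ms.
Plus remaining 12000 bits of current packet: 5.66038 ms.
Queuing delay = 66.0 ms.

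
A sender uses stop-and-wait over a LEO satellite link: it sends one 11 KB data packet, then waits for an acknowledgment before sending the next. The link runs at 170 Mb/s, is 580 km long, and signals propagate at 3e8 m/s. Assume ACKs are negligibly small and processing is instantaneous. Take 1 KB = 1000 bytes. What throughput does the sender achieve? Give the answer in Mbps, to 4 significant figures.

t_tx = L/R = 88000/170000000 = 0.000517647 s.
t_prop = 580000/300000000 = 0.00193333 s; RTT = 0.00386667 s.
Cycle = t_tx + RTT = 0.00438431 s.
Throughput = L / cycle = 88000 / 0.00438431 = 20.07 Mbps.

20.07 Mbps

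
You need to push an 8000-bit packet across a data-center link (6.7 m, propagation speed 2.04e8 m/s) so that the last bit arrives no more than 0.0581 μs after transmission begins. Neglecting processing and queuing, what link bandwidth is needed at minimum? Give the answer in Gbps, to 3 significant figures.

317 Gbps

Propagation delay = 6.7 / 204000000 = 0.0328431 μs.
Transmission budget = 0.0581 − 0.0328431 = 0.0252569 μs.
R ≥ L / t_tx = 8000 bits / 2.52569e-08 s = 317 Gbps.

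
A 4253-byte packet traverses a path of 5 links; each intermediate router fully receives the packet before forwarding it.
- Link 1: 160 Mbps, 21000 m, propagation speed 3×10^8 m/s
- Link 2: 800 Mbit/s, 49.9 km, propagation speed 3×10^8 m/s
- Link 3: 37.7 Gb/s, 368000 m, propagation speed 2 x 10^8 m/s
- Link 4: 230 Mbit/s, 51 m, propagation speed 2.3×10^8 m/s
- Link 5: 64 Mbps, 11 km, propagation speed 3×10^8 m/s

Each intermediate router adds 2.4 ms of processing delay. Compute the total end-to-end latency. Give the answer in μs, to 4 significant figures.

L = 4253 × 8 = 34024 bits.
Transmission delays (L/R per hop): 212.65, 42.53, 0.902493, 147.93, 531.625 μs; sum = 935.638 μs.
Propagation delays (d/s per hop): 70, 166.333, 1840, 0.221739, 36.6667 μs; sum = 2113.22 μs.
Processing at 4 router(s): 4 × 2.4 ms = 9600 μs.
End-to-end = 12650 μs.

12650 μs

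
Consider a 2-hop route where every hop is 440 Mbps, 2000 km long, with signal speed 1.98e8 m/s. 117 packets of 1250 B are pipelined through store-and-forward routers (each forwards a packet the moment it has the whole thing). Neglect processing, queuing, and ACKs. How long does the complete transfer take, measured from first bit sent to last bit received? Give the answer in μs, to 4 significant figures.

Per-hop transmission t_tx = L/R = 10000/440000000 = 22.7273 μs.
Per-hop propagation t_prop = 2000000/198000000 = 10101 μs.
Pipeline fill: first packet needs 2·t_tx to clear all hops; remaining 116 packets each add one t_tx.
Total = (2+117-1)·t_tx + 2·t_prop = 118·22.7273 + 2·10101 = 22880 μs.

22880 μs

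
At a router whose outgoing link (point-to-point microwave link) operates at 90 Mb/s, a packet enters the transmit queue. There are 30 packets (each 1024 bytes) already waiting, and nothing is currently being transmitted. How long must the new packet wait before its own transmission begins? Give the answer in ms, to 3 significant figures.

2.73 ms

Each queued packet: L/R = 8192/90000000 = 0.0910222 ms.
30 queued → 2.73067 ms.
Queuing delay = 2.73 ms.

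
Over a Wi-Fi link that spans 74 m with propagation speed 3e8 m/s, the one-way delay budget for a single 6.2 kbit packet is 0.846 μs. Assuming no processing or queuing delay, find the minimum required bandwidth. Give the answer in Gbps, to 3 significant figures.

Propagation delay = 74 / 300000000 = 0.246667 μs.
Transmission budget = 0.846 − 0.246667 = 0.599333 μs.
R ≥ L / t_tx = 6200 bits / 5.99333e-07 s = 10.3 Gbps.

10.3 Gbps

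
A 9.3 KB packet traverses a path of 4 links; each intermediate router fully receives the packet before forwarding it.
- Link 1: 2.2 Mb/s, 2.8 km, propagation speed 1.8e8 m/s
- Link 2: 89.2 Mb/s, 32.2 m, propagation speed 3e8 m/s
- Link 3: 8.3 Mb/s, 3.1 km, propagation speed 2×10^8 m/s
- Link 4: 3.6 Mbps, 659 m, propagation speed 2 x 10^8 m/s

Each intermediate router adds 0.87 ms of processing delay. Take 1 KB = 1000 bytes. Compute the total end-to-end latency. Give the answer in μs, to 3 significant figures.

66900 μs

L = 74400 bits.
Transmission delays (L/R per hop): 33818.2, 834.081, 8963.86, 20666.7 μs; sum = 64282.8 μs.
Propagation delays (d/s per hop): 15.5556, 0.107333, 15.5, 3.295 μs; sum = 34.4579 μs.
Processing at 3 router(s): 3 × 0.87 ms = 2610 μs.
End-to-end = 66900 μs.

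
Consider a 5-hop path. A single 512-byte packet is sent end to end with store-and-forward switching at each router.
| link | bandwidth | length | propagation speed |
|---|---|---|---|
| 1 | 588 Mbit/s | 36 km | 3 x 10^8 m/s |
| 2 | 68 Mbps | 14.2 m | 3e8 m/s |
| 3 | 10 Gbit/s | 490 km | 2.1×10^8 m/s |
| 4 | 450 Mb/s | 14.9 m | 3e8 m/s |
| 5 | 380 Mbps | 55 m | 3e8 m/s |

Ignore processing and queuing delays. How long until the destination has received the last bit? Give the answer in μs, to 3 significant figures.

L = 512 × 8 = 4096 bits.
Transmission delays (L/R per hop): 6.96599, 60.2353, 0.4096, 9.10222, 10.7789 μs; sum = 87.4921 μs.
Propagation delays (d/s per hop): 120, 0.0473333, 2333.33, 0.0496667, 0.183333 μs; sum = 2453.61 μs.
End-to-end = 2540 μs.

2540 μs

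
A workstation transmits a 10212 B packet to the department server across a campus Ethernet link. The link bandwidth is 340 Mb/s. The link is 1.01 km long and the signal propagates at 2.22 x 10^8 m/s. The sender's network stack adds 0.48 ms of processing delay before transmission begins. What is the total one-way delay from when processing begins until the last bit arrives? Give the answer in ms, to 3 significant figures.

0.725 ms

L = 10212 × 8 = 81696 bits.
Transmission delay = L/R = 81696 / 340000000 = 0.240282 ms.
Propagation delay = d/s = 1010 m / 2.22e+08 m/s = 0.00454955 ms.
Plus processing delay 0.48 ms = 0.48 ms.
Total = 0.725 ms.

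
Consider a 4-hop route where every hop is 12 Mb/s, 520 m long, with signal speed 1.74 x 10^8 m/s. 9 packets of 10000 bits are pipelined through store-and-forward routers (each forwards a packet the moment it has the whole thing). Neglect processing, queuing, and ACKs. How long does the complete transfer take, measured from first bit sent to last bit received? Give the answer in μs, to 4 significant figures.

10010 μs

Per-hop transmission t_tx = L/R = 10000/12000000 = 833.333 μs.
Per-hop propagation t_prop = 520/174000000 = 2.98851 μs.
Pipeline fill: first packet needs 4·t_tx to clear all hops; remaining 8 packets each add one t_tx.
Total = (4+9-1)·t_tx + 4·t_prop = 12·833.333 + 4·2.98851 = 10010 μs.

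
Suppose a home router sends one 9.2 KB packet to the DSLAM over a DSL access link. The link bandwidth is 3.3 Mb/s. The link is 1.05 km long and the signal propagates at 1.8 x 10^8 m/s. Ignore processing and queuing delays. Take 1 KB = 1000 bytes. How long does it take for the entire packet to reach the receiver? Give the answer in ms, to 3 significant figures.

22.3 ms

L = 73600 bits.
Transmission delay = L/R = 73600 / 3300000 = 22.303 ms.
Propagation delay = d/s = 1050 m / 180000000 m/s = 0.00583333 ms.
Total = 22.3 ms.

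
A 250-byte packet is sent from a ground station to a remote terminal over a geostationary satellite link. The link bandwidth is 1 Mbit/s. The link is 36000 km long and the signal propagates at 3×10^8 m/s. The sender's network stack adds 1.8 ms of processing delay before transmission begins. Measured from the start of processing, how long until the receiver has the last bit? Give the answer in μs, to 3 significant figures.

L = 250 × 8 = 2000 bits.
Transmission delay = L/R = 2000 / 1000000 = 2000 μs.
Propagation delay = d/s = 36000000 m / 300000000 m/s = 120000 μs.
Plus processing delay 1.8 ms = 1800 μs.
Total = 124000 μs.

124000 μs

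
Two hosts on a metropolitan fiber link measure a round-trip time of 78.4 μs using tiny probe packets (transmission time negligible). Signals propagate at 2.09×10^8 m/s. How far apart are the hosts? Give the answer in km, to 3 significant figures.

One-way propagation = RTT/2 = 39.2 μs.
d = s × t = 209000000 × 3.92e-05 = 8.19 km.

8.19 km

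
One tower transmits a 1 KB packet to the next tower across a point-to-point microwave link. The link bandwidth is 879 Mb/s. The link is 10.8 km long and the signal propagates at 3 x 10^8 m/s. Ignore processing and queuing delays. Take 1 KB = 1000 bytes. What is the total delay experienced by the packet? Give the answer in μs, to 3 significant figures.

L = 8000 bits.
Transmission delay = L/R = 8000 / 879000000 = 9.10125 μs.
Propagation delay = d/s = 10800 m / 300000000 m/s = 36 μs.
Total = 45.1 μs.

45.1 μs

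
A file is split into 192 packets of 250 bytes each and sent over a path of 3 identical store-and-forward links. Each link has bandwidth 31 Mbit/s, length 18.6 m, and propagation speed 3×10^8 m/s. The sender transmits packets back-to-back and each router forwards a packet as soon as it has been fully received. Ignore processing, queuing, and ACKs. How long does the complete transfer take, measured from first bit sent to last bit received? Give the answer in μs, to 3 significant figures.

12500 μs

Per-hop transmission t_tx = L/R = 2000/31000000 = 64.5161 μs.
Per-hop propagation t_prop = 18.6/300000000 = 0.062 μs.
Pipeline fill: first packet needs 3·t_tx to clear all hops; remaining 191 packets each add one t_tx.
Total = (3+192-1)·t_tx + 3·t_prop = 194·64.5161 + 3·0.062 = 12500 μs.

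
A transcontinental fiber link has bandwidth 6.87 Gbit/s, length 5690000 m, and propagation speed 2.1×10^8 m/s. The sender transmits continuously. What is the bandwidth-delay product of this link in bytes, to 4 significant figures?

Propagation delay = 5690000 / 210000000 = 0.0270952 s.
BDP = R × t_prop = 6870000000 × 0.0270952 = 186144000 bits.
In bytes: 186144000/8 = 23270000 bytes.

23270000 bytes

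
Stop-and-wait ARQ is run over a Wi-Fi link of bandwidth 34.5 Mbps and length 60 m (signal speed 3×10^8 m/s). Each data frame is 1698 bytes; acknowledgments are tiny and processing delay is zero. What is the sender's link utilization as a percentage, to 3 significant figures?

99.9 %

t_tx = L/R = 13584/34500000 = 0.000393739 s.
t_prop = 60/300000000 = 2e-07 s; RTT = 4e-07 s.
Cycle = t_tx + RTT = 0.000394139 s.
Utilization = t_tx / cycle = 0.000393739/0.000394139 = 99.9 %.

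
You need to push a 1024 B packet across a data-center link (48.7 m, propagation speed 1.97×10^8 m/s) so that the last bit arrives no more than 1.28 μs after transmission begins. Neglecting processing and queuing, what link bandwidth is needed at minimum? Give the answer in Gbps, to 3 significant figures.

L = 8192 bits.
Propagation delay = 48.7 / 197000000 = 0.247208 μs.
Transmission budget = 1.28 − 0.247208 = 1.03279 μs.
R ≥ L / t_tx = 8192 bits / 1.03279e-06 s = 7.93 Gbps.

7.93 Gbps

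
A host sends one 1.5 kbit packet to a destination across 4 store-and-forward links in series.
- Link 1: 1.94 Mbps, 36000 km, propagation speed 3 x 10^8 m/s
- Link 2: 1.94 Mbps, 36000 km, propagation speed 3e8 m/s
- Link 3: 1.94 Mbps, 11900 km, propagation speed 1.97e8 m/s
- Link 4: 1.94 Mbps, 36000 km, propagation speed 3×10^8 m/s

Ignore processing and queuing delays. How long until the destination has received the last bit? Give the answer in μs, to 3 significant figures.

L = 1500 bits.
Transmission delay per hop = L/R = 1500/1940000 = 773.196 μs; 4 hops → 3092.78 μs.
Propagation delays (d/s per hop): 120000, 120000, 60406.1, 120000 μs; sum = 420406 μs.
End-to-end = 423000 μs.

423000 μs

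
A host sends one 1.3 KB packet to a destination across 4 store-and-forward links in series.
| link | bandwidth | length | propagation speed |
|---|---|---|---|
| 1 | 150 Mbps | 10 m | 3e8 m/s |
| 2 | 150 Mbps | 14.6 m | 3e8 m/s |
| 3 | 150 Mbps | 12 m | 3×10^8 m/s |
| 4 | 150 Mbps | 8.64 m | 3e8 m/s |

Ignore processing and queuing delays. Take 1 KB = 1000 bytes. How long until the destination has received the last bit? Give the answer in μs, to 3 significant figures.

L = 10400 bits.
Transmission delay per hop = L/R = 10400/150000000 = 69.3333 μs; 4 hops → 277.333 μs.
Propagation delays (d/s per hop): 0.0333333, 0.0486667, 0.04, 0.0288 μs; sum = 0.1508 μs.
End-to-end = 277 μs.

277 μs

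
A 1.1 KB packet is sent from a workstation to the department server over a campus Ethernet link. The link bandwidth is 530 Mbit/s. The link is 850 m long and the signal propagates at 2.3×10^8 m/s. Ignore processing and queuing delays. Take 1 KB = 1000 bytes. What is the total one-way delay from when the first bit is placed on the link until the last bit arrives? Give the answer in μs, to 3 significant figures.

L = 8800 bits.
Transmission delay = L/R = 8800 / 530000000 = 16.6038 μs.
Propagation delay = d/s = 850 m / 2.3e+08 m/s = 3.69565 μs.
Total = 20.3 μs.

20.3 μs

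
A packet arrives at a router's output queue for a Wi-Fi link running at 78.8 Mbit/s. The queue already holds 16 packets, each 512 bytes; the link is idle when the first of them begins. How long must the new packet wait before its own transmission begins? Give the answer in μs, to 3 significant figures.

Each queued packet: L/R = 4096/78800000 = 51.9797 μs.
16 queued → 831.675 μs.
Queuing delay = 832 μs.

832 μs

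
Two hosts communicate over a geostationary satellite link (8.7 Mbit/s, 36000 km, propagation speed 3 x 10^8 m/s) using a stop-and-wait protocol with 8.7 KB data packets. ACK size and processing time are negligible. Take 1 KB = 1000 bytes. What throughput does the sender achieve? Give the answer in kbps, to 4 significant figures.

t_tx = L/R = 69600/8700000 = 0.008 s.
t_prop = 36000000/300000000 = 0.12 s; RTT = 0.24 s.
Cycle = t_tx + RTT = 0.248 s.
Throughput = L / cycle = 69600 / 0.248 = 280.6 kbps.

280.6 kbps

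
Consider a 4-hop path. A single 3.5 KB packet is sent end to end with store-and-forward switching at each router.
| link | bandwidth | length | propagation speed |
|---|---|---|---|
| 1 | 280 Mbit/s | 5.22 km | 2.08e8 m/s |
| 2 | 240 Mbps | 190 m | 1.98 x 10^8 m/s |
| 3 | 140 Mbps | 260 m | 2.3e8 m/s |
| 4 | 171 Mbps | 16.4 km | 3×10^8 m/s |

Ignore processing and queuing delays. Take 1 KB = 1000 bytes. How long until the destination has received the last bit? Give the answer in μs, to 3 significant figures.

L = 28000 bits.
Transmission delays (L/R per hop): 100, 116.667, 200, 163.743 μs; sum = 580.409 μs.
Propagation delays (d/s per hop): 25.0962, 0.959596, 1.13043, 54.6667 μs; sum = 81.8529 μs.
End-to-end = 662 μs.

662 μs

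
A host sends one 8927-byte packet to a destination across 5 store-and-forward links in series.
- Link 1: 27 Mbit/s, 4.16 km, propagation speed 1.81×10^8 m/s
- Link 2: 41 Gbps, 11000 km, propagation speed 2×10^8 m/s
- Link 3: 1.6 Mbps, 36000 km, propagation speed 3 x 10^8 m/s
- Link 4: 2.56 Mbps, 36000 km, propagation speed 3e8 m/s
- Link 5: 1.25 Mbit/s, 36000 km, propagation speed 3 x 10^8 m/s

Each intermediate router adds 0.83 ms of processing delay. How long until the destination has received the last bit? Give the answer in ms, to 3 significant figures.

L = 8927 × 8 = 71416 bits.
Transmission delays (L/R per hop): 2.64504, 0.00174185, 44.635, 27.8969, 57.1328 ms; sum = 132.311 ms.
Propagation delays (d/s per hop): 0.0229834, 55, 120, 120, 120 ms; sum = 415.023 ms.
Processing at 4 router(s): 4 × 0.83 ms = 3.32 ms.
End-to-end = 551 ms.

551 ms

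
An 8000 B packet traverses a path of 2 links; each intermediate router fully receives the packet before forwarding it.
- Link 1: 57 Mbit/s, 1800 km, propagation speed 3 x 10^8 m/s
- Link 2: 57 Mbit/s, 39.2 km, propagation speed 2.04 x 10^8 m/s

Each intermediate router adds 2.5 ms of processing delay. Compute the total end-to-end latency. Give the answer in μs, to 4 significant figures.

10940 μs

L = 8000 × 8 = 64000 bits.
Transmission delay per hop = L/R = 64000/57000000 = 1122.81 μs; 2 hops → 2245.61 μs.
Propagation delays (d/s per hop): 6000, 192.157 μs; sum = 6192.16 μs.
Processing at 1 router(s): 1 × 2.5 ms = 2500 μs.
End-to-end = 10940 μs.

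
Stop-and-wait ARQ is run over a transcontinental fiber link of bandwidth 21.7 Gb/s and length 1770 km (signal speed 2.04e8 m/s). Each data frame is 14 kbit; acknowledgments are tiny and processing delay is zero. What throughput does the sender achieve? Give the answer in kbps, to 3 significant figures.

807 kbps

t_tx = L/R = 14000/21700000000 = 6.45161e-07 s.
t_prop = 1770000/204000000 = 0.00867647 s; RTT = 0.0173529 s.
Cycle = t_tx + RTT = 0.0173536 s.
Throughput = L / cycle = 14000 / 0.0173536 = 807 kbps.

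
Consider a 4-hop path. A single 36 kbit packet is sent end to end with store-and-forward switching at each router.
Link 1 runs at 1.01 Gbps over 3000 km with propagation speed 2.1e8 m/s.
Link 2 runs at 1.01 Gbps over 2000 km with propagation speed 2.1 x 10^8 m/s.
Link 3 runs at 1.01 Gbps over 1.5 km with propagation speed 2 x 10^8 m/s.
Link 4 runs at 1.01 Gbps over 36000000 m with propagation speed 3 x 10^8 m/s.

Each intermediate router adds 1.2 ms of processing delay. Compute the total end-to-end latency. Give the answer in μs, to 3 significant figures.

L = 36000 bits.
Transmission delay per hop = L/R = 36000/1010000000 = 35.6436 μs; 4 hops → 142.574 μs.
Propagation delays (d/s per hop): 14285.7, 9523.81, 7.5, 120000 μs; sum = 143817 μs.
Processing at 3 router(s): 3 × 1.2 ms = 3600 μs.
End-to-end = 148000 μs.

148000 μs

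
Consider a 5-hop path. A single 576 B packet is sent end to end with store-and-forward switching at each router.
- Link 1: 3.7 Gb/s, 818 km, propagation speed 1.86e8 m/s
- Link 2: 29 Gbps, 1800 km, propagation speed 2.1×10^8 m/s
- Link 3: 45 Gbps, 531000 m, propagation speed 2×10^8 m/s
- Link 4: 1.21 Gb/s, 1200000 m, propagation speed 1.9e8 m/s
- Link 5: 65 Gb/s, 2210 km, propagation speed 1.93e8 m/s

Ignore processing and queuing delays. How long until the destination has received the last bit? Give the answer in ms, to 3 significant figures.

L = 576 × 8 = 4608 bits.
Transmission delays (L/R per hop): 0.00124541, 0.000158897, 0.0001024, 0.00380826, 7.08923e-05 ms; sum = 0.00538586 ms.
Propagation delays (d/s per hop): 4.39785, 8.57143, 2.655, 6.31579, 11.4508 ms; sum = 33.3908 ms.
End-to-end = 33.4 ms.

33.4 ms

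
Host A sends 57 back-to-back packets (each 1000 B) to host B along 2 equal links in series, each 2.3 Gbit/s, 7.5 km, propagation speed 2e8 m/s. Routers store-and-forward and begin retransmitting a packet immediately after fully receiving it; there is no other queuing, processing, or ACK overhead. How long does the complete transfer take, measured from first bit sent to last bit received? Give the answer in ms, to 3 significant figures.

Per-hop transmission t_tx = L/R = 8000/2300000000 = 0.00347826 ms.
Per-hop propagation t_prop = 7500/200000000 = 0.0375 ms.
Pipeline fill: first packet needs 2·t_tx to clear all hops; remaining 56 packets each add one t_tx.
Total = (2+57-1)·t_tx + 2·t_prop = 58·0.00347826 + 2·0.0375 = 0.277 ms.

0.277 ms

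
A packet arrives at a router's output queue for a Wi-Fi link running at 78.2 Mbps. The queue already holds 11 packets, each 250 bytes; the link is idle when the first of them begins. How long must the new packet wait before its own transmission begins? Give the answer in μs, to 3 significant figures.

281 μs

Each queued packet: L/R = 2000/78200000 = 25.5754 μs.
11 queued → 281.33 μs.
Queuing delay = 281 μs.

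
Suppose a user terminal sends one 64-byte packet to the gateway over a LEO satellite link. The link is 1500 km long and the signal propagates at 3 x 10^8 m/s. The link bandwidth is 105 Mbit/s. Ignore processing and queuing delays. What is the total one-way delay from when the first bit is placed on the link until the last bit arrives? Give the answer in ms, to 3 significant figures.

5.00 ms

L = 64 × 8 = 512 bits.
Transmission delay = L/R = 512 / 105000000 = 0.00487619 ms.
Propagation delay = d/s = 1500000 m / 300000000 m/s = 5 ms.
Total = 5.00 ms.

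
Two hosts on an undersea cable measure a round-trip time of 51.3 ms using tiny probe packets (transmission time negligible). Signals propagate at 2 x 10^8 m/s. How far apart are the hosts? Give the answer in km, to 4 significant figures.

One-way propagation = RTT/2 = 25.65 ms.
d = s × t = 200000000 × 0.02565 = 5130 km.

5130 km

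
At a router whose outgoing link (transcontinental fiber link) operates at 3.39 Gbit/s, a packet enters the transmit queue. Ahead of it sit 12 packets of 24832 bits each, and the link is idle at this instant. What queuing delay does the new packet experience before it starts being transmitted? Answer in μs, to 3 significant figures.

87.9 μs

Each queued packet: L/R = 24832/3390000000 = 7.32507 μs.
12 queued → 87.9009 μs.
Queuing delay = 87.9 μs.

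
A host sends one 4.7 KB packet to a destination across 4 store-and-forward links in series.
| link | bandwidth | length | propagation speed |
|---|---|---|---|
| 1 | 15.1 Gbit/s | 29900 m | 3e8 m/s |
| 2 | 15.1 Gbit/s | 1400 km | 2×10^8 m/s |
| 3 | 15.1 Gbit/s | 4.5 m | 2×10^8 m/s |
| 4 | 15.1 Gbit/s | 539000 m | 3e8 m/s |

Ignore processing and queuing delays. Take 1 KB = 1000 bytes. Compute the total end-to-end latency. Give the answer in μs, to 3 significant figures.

L = 37600 bits.
Transmission delay per hop = L/R = 37600/15100000000 = 2.49007 μs; 4 hops → 9.96026 μs.
Propagation delays (d/s per hop): 99.6667, 7000, 0.0225, 1796.67 μs; sum = 8896.36 μs.
End-to-end = 8910 μs.

8910 μs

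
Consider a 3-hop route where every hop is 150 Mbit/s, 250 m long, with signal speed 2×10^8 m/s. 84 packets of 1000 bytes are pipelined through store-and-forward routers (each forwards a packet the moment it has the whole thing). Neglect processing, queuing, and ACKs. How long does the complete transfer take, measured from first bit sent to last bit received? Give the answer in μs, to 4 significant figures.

Per-hop transmission t_tx = L/R = 8000/150000000 = 53.3333 μs.
Per-hop propagation t_prop = 250/200000000 = 1.25 μs.
Pipeline fill: first packet needs 3·t_tx to clear all hops; remaining 83 packets each add one t_tx.
Total = (3+84-1)·t_tx + 3·t_prop = 86·53.3333 + 3·1.25 = 4590 μs.

4590 μs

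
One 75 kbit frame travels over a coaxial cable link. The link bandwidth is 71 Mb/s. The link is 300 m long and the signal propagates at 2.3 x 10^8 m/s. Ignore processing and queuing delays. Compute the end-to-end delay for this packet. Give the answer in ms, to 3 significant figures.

L = 75000 bits.
Transmission delay = L/R = 75000 / 71000000 = 1.05634 ms.
Propagation delay = d/s = 300 m / 2.3e+08 m/s = 0.00130435 ms.
Total = 1.06 ms.

1.06 ms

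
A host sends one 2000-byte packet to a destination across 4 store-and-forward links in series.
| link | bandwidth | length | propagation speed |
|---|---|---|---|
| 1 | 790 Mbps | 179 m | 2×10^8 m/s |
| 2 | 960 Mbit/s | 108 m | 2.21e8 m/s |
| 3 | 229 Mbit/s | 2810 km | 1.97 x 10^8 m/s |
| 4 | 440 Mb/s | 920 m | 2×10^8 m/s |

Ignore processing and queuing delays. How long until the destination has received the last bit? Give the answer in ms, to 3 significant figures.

14.4 ms

L = 2000 × 8 = 16000 bits.
Transmission delays (L/R per hop): 0.0202532, 0.0166667, 0.069869, 0.0363636 ms; sum = 0.143152 ms.
Propagation delays (d/s per hop): 0.000895, 0.000488688, 14.264, 0.0046 ms; sum = 14.2699 ms.
End-to-end = 14.4 ms.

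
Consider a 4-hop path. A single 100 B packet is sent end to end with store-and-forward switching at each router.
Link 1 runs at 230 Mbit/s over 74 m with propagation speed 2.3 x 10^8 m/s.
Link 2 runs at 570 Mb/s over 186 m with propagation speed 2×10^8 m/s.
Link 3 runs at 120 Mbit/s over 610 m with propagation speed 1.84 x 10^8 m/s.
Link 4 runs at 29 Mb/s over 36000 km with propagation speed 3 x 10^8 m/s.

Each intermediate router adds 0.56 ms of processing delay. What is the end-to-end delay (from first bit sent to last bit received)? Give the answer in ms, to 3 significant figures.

L = 100 × 8 = 800 bits.
Transmission delays (L/R per hop): 0.00347826, 0.00140351, 0.00666667, 0.0275862 ms; sum = 0.0391346 ms.
Propagation delays (d/s per hop): 0.000321739, 0.00093, 0.00331522, 120 ms; sum = 120.005 ms.
Processing at 3 router(s): 3 × 0.56 ms = 1.68 ms.
End-to-end = 122 ms.

122 ms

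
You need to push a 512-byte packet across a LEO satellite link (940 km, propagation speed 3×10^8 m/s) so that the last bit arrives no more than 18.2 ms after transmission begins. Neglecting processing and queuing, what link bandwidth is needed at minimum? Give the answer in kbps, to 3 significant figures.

272 kbps

L = 4096 bits.
Propagation delay = 940000 / 300000000 = 3.13333 ms.
Transmission budget = 18.2 − 3.13333 = 15.0667 ms.
R ≥ L / t_tx = 4096 bits / 0.0150667 s = 272 kbps.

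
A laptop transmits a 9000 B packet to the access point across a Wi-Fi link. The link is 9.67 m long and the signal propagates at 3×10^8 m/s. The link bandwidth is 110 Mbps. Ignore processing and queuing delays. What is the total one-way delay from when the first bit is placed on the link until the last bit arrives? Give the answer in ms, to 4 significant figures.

L = 9000 × 8 = 72000 bits.
Transmission delay = L/R = 72000 / 110000000 = 0.654545 ms.
Propagation delay = d/s = 9.67 m / 300000000 m/s = 3.22333e-05 ms.
Total = 0.6546 ms.

0.6546 ms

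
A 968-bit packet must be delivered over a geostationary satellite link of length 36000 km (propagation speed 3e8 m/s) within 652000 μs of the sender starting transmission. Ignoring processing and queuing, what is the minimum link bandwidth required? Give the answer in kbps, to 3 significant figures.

1.82 kbps

Propagation delay = 36000000 / 300000000 = 120000 μs.
Transmission budget = 652000 − 120000 = 532000 μs.
R ≥ L / t_tx = 968 bits / 0.532 s = 1.82 kbps.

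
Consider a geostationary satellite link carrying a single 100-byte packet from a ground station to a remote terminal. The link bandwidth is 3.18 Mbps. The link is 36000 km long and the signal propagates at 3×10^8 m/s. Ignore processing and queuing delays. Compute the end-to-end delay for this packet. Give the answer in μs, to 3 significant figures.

L = 100 × 8 = 800 bits.
Transmission delay = L/R = 800 / 3180000 = 251.572 μs.
Propagation delay = d/s = 36000000 m / 300000000 m/s = 120000 μs.
Total = 120000 μs.

120000 μs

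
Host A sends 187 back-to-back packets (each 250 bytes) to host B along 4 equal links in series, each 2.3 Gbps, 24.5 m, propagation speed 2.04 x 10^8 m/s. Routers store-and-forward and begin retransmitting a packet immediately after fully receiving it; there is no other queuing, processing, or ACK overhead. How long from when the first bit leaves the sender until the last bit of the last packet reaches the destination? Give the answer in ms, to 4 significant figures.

Per-hop transmission t_tx = L/R = 2000/2300000000 = 0.000869565 ms.
Per-hop propagation t_prop = 24.5/204000000 = 0.000120098 ms.
Pipeline fill: first packet needs 4·t_tx to clear all hops; remaining 186 packets each add one t_tx.
Total = (4+187-1)·t_tx + 4·t_prop = 190·0.000869565 + 4·0.000120098 = 0.1657 ms.

0.1657 ms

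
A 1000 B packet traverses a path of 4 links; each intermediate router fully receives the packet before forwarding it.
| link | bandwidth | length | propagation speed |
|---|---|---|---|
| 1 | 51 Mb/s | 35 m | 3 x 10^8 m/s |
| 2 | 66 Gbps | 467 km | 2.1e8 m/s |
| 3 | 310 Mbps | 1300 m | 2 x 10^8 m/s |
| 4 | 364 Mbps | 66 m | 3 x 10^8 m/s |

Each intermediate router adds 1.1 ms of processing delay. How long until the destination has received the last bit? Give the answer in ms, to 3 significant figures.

5.74 ms

L = 1000 × 8 = 8000 bits.
Transmission delays (L/R per hop): 0.156863, 0.000121212, 0.0258065, 0.021978 ms; sum = 0.204768 ms.
Propagation delays (d/s per hop): 0.000116667, 2.22381, 0.0065, 0.00022 ms; sum = 2.23065 ms.
Processing at 3 router(s): 3 × 1.1 ms = 3.3 ms.
End-to-end = 5.74 ms.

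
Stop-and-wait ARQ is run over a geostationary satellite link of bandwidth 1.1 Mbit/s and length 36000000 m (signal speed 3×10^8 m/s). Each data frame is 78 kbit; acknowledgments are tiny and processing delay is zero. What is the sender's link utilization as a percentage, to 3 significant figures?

t_tx = L/R = 78000/1100000 = 0.0709091 s.
t_prop = 36000000/300000000 = 0.12 s; RTT = 0.24 s.
Cycle = t_tx + RTT = 0.310909 s.
Utilization = t_tx / cycle = 0.0709091/0.310909 = 22.8 %.

22.8 %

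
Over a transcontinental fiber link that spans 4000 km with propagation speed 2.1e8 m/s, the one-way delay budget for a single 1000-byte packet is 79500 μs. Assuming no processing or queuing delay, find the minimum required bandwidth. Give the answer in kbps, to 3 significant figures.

132 kbps

L = 8000 bits.
Propagation delay = 4000000 / 210000000 = 19047.6 μs.
Transmission budget = 79500 − 19047.6 = 60452.4 μs.
R ≥ L / t_tx = 8000 bits / 0.0604524 s = 132 kbps.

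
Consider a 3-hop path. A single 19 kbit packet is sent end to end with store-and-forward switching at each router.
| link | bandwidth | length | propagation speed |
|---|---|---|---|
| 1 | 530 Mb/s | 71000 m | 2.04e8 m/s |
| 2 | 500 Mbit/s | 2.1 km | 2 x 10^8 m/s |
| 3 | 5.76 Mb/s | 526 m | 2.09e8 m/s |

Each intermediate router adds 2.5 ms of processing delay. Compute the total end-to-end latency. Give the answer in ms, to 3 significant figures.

L = 19000 bits.
Transmission delays (L/R per hop): 0.0358491, 0.038, 3.29861 ms; sum = 3.37246 ms.
Propagation delays (d/s per hop): 0.348039, 0.0105, 0.00251675 ms; sum = 0.361056 ms.
Processing at 2 router(s): 2 × 2.5 ms = 5 ms.
End-to-end = 8.73 ms.

8.73 ms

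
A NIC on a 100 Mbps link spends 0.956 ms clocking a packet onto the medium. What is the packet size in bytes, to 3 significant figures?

12000 bytes

L = R × t_tx = 100000000 b/s × 0.000956 s = 95600 bits.
In bytes: 95600 / 8 = 12000 bytes.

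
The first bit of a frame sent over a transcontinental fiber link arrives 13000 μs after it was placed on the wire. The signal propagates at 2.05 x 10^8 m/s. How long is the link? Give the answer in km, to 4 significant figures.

d = s × t_prop = 2.05e+08 × 0.013 = 2665 km.

2665 km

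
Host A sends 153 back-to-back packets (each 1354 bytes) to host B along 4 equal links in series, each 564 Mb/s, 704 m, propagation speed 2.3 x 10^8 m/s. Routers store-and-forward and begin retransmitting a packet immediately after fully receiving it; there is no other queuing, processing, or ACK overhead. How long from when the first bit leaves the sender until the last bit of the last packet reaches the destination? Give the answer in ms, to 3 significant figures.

3.01 ms

Per-hop transmission t_tx = L/R = 10832/564000000 = 0.0192057 ms.
Per-hop propagation t_prop = 704/2.3e+08 = 0.00306087 ms.
Pipeline fill: first packet needs 4·t_tx to clear all hops; remaining 152 packets each add one t_tx.
Total = (4+153-1)·t_tx + 4·t_prop = 156·0.0192057 + 4·0.00306087 = 3.01 ms.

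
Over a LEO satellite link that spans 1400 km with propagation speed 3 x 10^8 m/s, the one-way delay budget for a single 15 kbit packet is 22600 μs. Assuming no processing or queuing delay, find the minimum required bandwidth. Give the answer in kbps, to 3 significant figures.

836 kbps

Propagation delay = 1400000 / 300000000 = 4666.67 μs.
Transmission budget = 22600 − 4666.67 = 17933.3 μs.
R ≥ L / t_tx = 15000 bits / 0.0179333 s = 836 kbps.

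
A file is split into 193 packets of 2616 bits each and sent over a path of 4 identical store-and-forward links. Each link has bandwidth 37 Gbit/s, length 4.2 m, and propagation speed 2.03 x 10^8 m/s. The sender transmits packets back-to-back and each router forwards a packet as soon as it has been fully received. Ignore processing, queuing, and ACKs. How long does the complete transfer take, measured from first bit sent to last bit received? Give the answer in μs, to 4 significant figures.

Per-hop transmission t_tx = L/R = 2616/37000000000 = 0.0707027 μs.
Per-hop propagation t_prop = 4.2/2.03e+08 = 0.0206897 μs.
Pipeline fill: first packet needs 4·t_tx to clear all hops; remaining 192 packets each add one t_tx.
Total = (4+193-1)·t_tx + 4·t_prop = 196·0.0707027 + 4·0.0206897 = 13.94 μs.

13.94 μs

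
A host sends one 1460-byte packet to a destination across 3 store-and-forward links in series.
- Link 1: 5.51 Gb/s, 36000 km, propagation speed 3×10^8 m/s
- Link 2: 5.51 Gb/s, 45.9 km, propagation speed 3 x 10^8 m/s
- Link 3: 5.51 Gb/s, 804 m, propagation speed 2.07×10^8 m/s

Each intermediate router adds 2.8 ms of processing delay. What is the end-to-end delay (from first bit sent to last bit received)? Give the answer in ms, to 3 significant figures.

L = 1460 × 8 = 11680 bits.
Transmission delay per hop = L/R = 11680/5510000000 = 0.00211978 ms; 3 hops → 0.00635935 ms.
Propagation delays (d/s per hop): 120, 0.153, 0.00388406 ms; sum = 120.157 ms.
Processing at 2 router(s): 2 × 2.8 ms = 5.6 ms.
End-to-end = 126 ms.

126 ms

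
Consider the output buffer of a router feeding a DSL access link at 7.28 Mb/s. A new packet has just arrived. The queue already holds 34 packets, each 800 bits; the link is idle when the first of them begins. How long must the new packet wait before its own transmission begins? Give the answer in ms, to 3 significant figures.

Each queued packet: L/R = 800/7280000 = 0.10989 ms.
34 queued → 3.73626 ms.
Queuing delay = 3.74 ms.

3.74 ms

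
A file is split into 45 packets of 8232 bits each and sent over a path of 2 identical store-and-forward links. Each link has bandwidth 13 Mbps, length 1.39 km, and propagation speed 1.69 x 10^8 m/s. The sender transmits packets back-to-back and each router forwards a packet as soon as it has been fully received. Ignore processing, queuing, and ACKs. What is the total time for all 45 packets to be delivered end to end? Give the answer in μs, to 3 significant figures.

Per-hop transmission t_tx = L/R = 8232/13000000 = 633.231 μs.
Per-hop propagation t_prop = 1390/169000000 = 8.22485 μs.
Pipeline fill: first packet needs 2·t_tx to clear all hops; remaining 44 packets each add one t_tx.
Total = (2+45-1)·t_tx + 2·t_prop = 46·633.231 + 2·8.22485 = 29100 μs.

29100 μs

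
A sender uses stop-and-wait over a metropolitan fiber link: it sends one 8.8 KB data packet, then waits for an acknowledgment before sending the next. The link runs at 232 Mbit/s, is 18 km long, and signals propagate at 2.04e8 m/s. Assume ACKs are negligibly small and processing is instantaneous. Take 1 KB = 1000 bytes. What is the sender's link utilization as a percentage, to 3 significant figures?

63.2 %

t_tx = L/R = 70400/232000000 = 0.000303448 s.
t_prop = 18000/204000000 = 8.82353e-05 s; RTT = 0.000176471 s.
Cycle = t_tx + RTT = 0.000479919 s.
Utilization = t_tx / cycle = 0.000303448/0.000479919 = 63.2 %.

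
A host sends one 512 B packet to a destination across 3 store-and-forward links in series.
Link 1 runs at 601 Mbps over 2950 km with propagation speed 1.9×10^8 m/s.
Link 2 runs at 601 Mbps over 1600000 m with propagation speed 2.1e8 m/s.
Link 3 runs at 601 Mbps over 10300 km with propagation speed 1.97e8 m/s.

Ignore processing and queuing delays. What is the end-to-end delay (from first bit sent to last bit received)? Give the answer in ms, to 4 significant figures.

75.45 ms

L = 512 × 8 = 4096 bits.
Transmission delay per hop = L/R = 4096/601000000 = 0.00681531 ms; 3 hops → 0.0204459 ms.
Propagation delays (d/s per hop): 15.5263, 7.61905, 52.2843 ms; sum = 75.4296 ms.
End-to-end = 75.45 ms.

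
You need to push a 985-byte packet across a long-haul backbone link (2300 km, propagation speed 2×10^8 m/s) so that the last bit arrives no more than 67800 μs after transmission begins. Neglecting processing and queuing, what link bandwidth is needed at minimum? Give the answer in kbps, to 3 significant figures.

L = 7880 bits.
Propagation delay = 2300000 / 200000000 = 11500 μs.
Transmission budget = 67800 − 11500 = 56300 μs.
R ≥ L / t_tx = 7880 bits / 0.0563 s = 140 kbps.

140 kbps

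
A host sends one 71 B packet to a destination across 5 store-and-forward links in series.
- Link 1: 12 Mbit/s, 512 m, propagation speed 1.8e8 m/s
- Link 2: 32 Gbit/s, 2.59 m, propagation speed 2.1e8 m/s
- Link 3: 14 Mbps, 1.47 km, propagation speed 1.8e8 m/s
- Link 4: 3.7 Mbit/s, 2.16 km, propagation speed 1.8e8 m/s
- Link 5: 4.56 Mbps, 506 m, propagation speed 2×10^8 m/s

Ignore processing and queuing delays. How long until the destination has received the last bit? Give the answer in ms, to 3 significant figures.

L = 71 × 8 = 568 bits.
Transmission delays (L/R per hop): 0.0473333, 1.775e-05, 0.0405714, 0.153514, 0.124561 ms; sum = 0.365997 ms.
Propagation delays (d/s per hop): 0.00284444, 1.23333e-05, 0.00816667, 0.012, 0.00253 ms; sum = 0.0255534 ms.
End-to-end = 0.392 ms.

0.392 ms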